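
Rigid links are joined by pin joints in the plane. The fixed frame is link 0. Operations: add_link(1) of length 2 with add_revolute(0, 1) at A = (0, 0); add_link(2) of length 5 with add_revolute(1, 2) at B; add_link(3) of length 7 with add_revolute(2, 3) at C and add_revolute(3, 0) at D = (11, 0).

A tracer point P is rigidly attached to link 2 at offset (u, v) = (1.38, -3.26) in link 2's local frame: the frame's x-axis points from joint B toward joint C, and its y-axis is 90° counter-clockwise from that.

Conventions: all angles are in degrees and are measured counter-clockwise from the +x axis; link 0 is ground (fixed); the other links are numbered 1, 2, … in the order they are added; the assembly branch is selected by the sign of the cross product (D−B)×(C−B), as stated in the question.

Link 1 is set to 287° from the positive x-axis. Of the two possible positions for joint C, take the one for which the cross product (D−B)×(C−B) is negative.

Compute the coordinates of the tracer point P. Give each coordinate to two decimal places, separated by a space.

A=(0,0), D=(11.00,0)
B = A + 2.00·(cos287°, sin287°) = (0.5847, -1.9126)
|BD| = 10.5894
circle(B,5.00) ∩ circle(D,7.00): a=4.1615, h=2.7716
  candidates: C₊=(4.1772,1.5651) cross=29.350; C₋=(5.1784,-3.8870) cross=-29.350
  branch - wants cross < 0 → take C=(5.1784,-3.8870) (cross=-29.350)
ex = (C−B)/|BC| = (0.9187,-0.3949); ey = (0.3949,0.9187)
P = B + 1.38·ex + -3.26·ey = (0.5653,-5.4526)

0.57 -5.45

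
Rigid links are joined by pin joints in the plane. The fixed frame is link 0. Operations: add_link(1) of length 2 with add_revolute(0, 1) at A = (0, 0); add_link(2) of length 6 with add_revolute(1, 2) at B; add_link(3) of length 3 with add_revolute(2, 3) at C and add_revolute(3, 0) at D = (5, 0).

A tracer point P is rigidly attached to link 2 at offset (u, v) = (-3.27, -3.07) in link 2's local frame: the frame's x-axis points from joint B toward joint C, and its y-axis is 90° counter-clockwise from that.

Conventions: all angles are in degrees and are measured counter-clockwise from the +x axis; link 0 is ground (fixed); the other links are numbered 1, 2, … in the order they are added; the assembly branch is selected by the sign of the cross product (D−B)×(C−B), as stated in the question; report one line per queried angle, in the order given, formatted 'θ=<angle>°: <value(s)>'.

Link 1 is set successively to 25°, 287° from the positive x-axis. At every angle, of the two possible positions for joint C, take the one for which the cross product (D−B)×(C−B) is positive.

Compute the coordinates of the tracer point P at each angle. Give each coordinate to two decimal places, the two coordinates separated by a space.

A=(0,0), D=(5.00,0)
θ=25°: B = A + 2.00·(cos25°, sin25°) = (1.8126, 0.8452)
θ=25°: |BD| = 3.2976
θ=25°: circle(B,6.00) ∩ circle(D,3.00): a=5.7427, h=1.7381
θ=25°:   candidates: C₊=(7.8090,1.0533) cross=5.732; C₋=(6.9180,-2.3068) cross=-5.732
θ=25°:   branch + wants cross > 0 → take C=(7.8090,1.0533) (cross=5.732)
θ=25°: ex = (C−B)/|BC| = (0.9994,0.0347); ey = (-0.0347,0.9994)
θ=25°: P = B + -3.27·ex + -3.07·ey = (-1.3489,-2.3363)
θ=287°: B = A + 2.00·(cos287°, sin287°) = (0.5847, -1.9126)
θ=287°: |BD| = 4.8117
θ=287°: circle(B,6.00) ∩ circle(D,3.00): a=5.2115, h=2.9732
θ=287°:   candidates: C₊=(4.1850,2.8872) cross=14.306; C₋=(6.5487,-2.5693) cross=-14.306
θ=287°:   branch + wants cross > 0 → take C=(4.1850,2.8872) (cross=14.306)
θ=287°: ex = (C−B)/|BC| = (0.6000,0.8000); ey = (-0.8000,0.6000)
θ=287°: P = B + -3.27·ex + -3.07·ey = (1.0785,-6.3706)

θ=25°: -1.35 -2.34
θ=287°: 1.08 -6.37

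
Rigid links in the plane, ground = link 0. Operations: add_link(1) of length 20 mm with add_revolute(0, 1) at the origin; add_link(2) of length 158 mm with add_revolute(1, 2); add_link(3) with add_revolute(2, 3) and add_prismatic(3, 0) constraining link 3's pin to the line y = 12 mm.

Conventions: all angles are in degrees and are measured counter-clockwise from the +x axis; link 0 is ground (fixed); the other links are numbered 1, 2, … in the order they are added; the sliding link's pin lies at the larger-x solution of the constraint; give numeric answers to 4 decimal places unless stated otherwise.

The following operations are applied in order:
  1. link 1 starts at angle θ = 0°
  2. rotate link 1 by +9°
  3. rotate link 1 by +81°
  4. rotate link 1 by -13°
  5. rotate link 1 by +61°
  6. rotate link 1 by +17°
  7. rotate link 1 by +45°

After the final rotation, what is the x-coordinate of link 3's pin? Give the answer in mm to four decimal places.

geometry: r = 20 mm, L = 158 mm, e = 12 mm; θ starts at 0°
rotate link 1 by +9°: θ ← 0° +9° = 9°
rotate link 1 by +81°: θ ← 9° +81° = 90°
rotate link 1 by -13°: θ ← 90° -13° = 77°
rotate link 1 by +61°: θ ← 77° +61° = 138°
rotate link 1 by +17°: θ ← 138° +17° = 155°
rotate link 1 by +45°: θ ← 155° +45° = 200°
crank pin P = (r cos θ, r sin θ) = (-18.793852, -6.840403)
h = r sin θ − e = -6.840403 − 12 = -18.840403
x = r cos θ + √(L² − h²) = -18.793852 + 156.872685 = 138.078832

138.0788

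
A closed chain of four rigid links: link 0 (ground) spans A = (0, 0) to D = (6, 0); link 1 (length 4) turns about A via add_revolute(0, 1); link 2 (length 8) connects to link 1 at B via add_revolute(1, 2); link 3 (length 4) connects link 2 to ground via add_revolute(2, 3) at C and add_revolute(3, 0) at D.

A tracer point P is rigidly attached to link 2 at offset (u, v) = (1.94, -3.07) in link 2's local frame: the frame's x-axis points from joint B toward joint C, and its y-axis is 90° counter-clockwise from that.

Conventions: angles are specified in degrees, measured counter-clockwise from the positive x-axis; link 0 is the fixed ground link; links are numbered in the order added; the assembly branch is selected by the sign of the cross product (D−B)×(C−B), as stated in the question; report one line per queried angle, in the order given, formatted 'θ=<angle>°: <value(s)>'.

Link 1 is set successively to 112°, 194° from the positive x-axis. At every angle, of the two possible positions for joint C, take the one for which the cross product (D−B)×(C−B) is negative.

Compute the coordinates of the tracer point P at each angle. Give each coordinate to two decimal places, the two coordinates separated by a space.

A=(0,0), D=(6.00,0)
θ=112°: B = A + 4.00·(cos112°, sin112°) = (-1.4984, 3.7087)
θ=112°: |BD| = 8.3655
θ=112°: circle(B,8.00) ∩ circle(D,4.00): a=7.0517, h=3.7781
θ=112°:   candidates: C₊=(6.4973,3.9690) cross=31.605; C₋=(3.1474,-2.8040) cross=-31.605
θ=112°:   branch - wants cross < 0 → take C=(3.1474,-2.8040) (cross=-31.605)
θ=112°: ex = (C−B)/|BC| = (0.5807,-0.8141); ey = (0.8141,0.5807)
θ=112°: P = B + 1.94·ex + -3.07·ey = (-2.8711,0.3466)
θ=194°: B = A + 4.00·(cos194°, sin194°) = (-3.8812, -0.9677)
θ=194°: |BD| = 9.9285
θ=194°: circle(B,8.00) ∩ circle(D,4.00): a=7.3815, h=3.0843
θ=194°:   candidates: C₊=(3.1646,2.8214) cross=30.623; C₋=(3.7658,-3.3179) cross=-30.623
θ=194°:   branch - wants cross < 0 → take C=(3.7658,-3.3179) (cross=-30.623)
θ=194°: ex = (C−B)/|BC| = (0.9559,-0.2938); ey = (0.2938,0.9559)
θ=194°: P = B + 1.94·ex + -3.07·ey = (-2.9287,-4.4721)

θ=112°: -2.87 0.35
θ=194°: -2.93 -4.47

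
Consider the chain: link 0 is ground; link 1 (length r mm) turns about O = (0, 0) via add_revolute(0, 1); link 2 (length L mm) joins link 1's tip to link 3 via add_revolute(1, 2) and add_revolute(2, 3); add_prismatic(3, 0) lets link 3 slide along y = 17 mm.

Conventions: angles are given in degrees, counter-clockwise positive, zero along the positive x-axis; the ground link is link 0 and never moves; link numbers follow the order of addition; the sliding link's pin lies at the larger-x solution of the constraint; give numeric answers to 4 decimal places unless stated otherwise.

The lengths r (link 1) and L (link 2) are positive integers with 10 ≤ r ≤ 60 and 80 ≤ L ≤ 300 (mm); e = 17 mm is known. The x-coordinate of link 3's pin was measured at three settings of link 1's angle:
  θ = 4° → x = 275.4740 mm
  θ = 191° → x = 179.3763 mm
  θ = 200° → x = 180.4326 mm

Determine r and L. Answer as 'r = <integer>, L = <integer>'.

constraint per measurement: (x − r cos θ)² + (r sin θ − e)² = L²
subtracting the θ₁ and θ₂ equations cancels the r² and L² terms:
r = (x₁² − x₂²) / (2[(x₁cos θ₁ + e sin θ₁) − (x₂cos θ₂ + e sin θ₂)]) = 48.0000 → r = 48
L² = (x₁ − r cos θ₁)² + (r sin θ₁ − e)² = 51983.9980 → L = 228.0000 → L = 228
check at θ₃=200°: x = 180.4326 (printed 180.4326) ✓

r = 48, L = 228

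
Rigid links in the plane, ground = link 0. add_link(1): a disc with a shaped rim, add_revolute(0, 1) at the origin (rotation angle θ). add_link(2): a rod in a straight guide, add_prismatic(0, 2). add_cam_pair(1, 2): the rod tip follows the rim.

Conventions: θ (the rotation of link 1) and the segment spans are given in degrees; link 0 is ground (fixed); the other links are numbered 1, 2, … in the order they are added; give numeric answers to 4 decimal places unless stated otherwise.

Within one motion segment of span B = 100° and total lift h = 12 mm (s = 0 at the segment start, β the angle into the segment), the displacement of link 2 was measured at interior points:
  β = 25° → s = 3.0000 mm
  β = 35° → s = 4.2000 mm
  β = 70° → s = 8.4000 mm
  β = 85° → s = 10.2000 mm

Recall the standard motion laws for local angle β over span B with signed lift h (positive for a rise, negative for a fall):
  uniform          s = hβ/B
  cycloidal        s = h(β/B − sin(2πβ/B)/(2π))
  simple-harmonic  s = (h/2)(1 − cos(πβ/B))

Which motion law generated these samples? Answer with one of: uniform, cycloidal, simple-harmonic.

candidates at β/B = r: uniform s = h·r (linear in β); cycloidal s = h·(r − sin(2πr)/(2π)); simple-harmonic s = (h/2)(1 − cos(πr))
β=25°: printed 3.0000 | uniform 3.0000, cycloidal 1.0901, simple-harmonic 1.7574
β=35°: printed 4.2000 | uniform 4.2000, cycloidal 2.6549, simple-harmonic 3.2761
β=70°: printed 8.4000 | uniform 8.4000, cycloidal 10.2164, simple-harmonic 9.5267
β=85°: printed 10.2000 | uniform 10.2000, cycloidal 11.7451, simple-harmonic 11.3460
only one law matches every sample → uniform

uniform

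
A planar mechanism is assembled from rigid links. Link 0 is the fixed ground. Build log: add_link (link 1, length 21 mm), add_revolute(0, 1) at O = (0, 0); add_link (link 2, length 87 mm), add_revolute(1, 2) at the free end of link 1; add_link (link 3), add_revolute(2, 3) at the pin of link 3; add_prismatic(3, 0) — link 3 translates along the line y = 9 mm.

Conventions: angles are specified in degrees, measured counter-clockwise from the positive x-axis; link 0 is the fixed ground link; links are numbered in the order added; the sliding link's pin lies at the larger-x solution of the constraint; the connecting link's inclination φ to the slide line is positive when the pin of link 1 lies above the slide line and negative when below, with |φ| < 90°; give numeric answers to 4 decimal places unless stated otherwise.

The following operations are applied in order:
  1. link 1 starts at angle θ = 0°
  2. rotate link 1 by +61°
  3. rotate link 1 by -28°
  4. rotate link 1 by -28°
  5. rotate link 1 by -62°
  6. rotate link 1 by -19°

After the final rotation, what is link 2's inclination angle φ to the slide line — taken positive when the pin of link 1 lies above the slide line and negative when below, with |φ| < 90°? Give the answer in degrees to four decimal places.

geometry: r = 21 mm, L = 87 mm, e = 9 mm; θ starts at 0°
rotate link 1 by +61°: θ ← 0° +61° = 61°
rotate link 1 by -28°: θ ← 61° -28° = 33°
rotate link 1 by -28°: θ ← 33° -28° = 5°
rotate link 1 by -62°: θ ← 5° -62° = -57°
rotate link 1 by -19°: θ ← -57° -19° = -76°
h = r sin θ − e = -20.376210 − 9 = -29.376210
sin φ = h / L = -29.376210 / 87 = -0.33765759
φ = arcsin(-0.33765759) = -19.734226°

-19.7342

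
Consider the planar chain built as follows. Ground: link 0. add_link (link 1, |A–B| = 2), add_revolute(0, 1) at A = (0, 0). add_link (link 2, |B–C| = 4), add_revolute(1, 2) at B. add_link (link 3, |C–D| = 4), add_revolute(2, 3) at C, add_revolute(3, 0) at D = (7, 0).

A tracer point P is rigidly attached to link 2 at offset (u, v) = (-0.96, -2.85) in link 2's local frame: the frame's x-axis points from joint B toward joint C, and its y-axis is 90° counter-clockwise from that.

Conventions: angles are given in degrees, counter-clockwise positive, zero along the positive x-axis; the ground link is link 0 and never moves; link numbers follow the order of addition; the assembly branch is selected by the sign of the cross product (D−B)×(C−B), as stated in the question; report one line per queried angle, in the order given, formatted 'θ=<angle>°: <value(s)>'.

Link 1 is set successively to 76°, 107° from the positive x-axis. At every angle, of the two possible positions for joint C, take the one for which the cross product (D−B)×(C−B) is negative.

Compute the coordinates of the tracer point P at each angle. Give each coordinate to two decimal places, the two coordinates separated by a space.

A=(0,0), D=(7.00,0)
θ=76°: B = A + 2.00·(cos76°, sin76°) = (0.4838, 1.9406)
θ=76°: |BD| = 6.7990
θ=76°: circle(B,4.00) ∩ circle(D,4.00): a=3.3995, h=2.1080
θ=76°:   candidates: C₊=(4.3436,2.9906) cross=14.332; C₋=(3.1403,-1.0500) cross=-14.332
θ=76°:   branch - wants cross < 0 → take C=(3.1403,-1.0500) (cross=-14.332)
θ=76°: ex = (C−B)/|BC| = (0.6641,-0.7476); ey = (0.7476,0.6641)
θ=76°: P = B + -0.96·ex + -2.85·ey = (-2.2845,0.7656)
θ=107°: B = A + 2.00·(cos107°, sin107°) = (-0.5847, 1.9126)
θ=107°: |BD| = 7.8222
θ=107°: circle(B,4.00) ∩ circle(D,4.00): a=3.9111, h=0.8387
θ=107°:   candidates: C₊=(3.4127,1.7695) cross=6.560; C₋=(3.0026,0.1431) cross=-6.560
θ=107°:   branch - wants cross < 0 → take C=(3.0026,0.1431) (cross=-6.560)
θ=107°: ex = (C−B)/|BC| = (0.8968,-0.4424); ey = (0.4424,0.8968)
θ=107°: P = B + -0.96·ex + -2.85·ey = (-2.7065,-0.2187)

θ=76°: -2.28 0.77
θ=107°: -2.71 -0.22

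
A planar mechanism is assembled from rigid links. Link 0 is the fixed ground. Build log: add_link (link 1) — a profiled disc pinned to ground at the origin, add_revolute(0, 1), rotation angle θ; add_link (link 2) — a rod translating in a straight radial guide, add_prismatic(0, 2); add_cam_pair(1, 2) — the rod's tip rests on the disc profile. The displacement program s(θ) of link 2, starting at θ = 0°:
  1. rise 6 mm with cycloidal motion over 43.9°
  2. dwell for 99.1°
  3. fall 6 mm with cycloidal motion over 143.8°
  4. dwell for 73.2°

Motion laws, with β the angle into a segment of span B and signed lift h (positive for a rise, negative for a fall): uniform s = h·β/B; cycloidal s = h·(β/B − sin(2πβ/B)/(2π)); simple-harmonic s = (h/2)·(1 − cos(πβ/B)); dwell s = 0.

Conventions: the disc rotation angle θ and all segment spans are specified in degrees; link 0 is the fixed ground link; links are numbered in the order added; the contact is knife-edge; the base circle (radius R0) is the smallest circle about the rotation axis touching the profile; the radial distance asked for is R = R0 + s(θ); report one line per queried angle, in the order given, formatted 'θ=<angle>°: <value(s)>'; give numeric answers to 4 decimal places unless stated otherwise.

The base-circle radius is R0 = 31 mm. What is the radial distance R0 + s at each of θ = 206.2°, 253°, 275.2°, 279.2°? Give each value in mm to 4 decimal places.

seg 1 [0°–43.9°] cycloidal, h=6: full span → s += 6 → s = 6.0000
seg 2 [43.9°–143°] dwell: s stays 6.0000
seg 3 [143°–286.8°] cycloidal, h=-6: θ=206.2° here. β=63.2, B=143.8. -6·(0.4395 − sin(2π·0.4395)/(2π)) = -2.2827 → s = 3.7173
seg 3 [143°–286.8°] cycloidal, h=-6: θ=253° here. β=110, B=143.8. -6·(0.7650 − sin(2π·0.7650)/(2π)) = -5.5404 → s = 0.4596
seg 3 [143°–286.8°] cycloidal, h=-6: θ=275.2° here. β=132.2, B=143.8. -6·(0.9193 − sin(2π·0.9193)/(2π)) = -5.9795 → s = 0.0205
seg 3 [143°–286.8°] cycloidal, h=-6: θ=279.2° here. β=136.2, B=143.8. -6·(0.9471 − sin(2π·0.9471)/(2π)) = -5.9942 → s = 0.0058
θ=206.2°: R = R0 + s = 31 + 3.7173 = 34.7173
θ=253°: R = R0 + s = 31 + 0.4596 = 31.4596
θ=275.2°: R = R0 + s = 31 + 0.0205 = 31.0205
θ=279.2°: R = R0 + s = 31 + 0.0058 = 31.0058

θ=206.2°: 34.7173
θ=253°: 31.4596
θ=275.2°: 31.0205
θ=279.2°: 31.0058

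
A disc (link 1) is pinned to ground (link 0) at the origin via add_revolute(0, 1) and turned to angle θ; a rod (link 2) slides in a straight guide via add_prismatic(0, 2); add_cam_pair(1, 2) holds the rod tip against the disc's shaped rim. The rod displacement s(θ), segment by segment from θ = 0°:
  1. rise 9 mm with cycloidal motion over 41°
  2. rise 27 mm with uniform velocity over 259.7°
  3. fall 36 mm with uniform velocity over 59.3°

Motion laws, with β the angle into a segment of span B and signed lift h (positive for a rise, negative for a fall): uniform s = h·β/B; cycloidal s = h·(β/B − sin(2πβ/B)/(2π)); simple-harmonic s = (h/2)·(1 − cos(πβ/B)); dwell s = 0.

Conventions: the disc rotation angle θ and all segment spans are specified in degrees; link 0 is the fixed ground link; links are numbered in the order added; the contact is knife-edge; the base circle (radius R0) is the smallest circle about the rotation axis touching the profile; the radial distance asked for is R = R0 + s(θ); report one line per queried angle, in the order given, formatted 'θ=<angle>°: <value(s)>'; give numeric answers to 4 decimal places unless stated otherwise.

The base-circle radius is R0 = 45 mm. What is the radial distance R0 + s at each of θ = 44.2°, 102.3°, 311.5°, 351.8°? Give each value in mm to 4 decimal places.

segment 1 (0° to 41°, cycloidal, h = 9) is passed completely: s = 0.0000 + (9) = 9.0000
θ = 44.2° falls in segment 2 (41° to 300.7°, uniform, h = 27): β = 44.2 − 41 = 3.2°, B = 259.7°; Δs = 27·3.2/259.7 = 0.3327; s = 9.0000 + 0.3327 = 9.3327
θ = 102.3° falls in segment 2 (41° to 300.7°, uniform, h = 27): β = 102.3 − 41 = 61.3°, B = 259.7°; Δs = 27·61.3/259.7 = 6.3731; s = 9.0000 + 6.3731 = 15.3731
segment 2 (41° to 300.7°, uniform, h = 27) is passed completely: s = 9.0000 + (27) = 36.0000
θ = 311.5° falls in segment 3 (300.7° to 360°, uniform, h = -36): β = 311.5 − 300.7 = 10.8°, B = 59.3°; Δs = -36·10.8/59.3 = -6.5565; s = 36.0000 − 6.5565 = 29.4435
θ = 351.8° falls in segment 3 (300.7° to 360°, uniform, h = -36): β = 351.8 − 300.7 = 51.1°, B = 59.3°; Δs = -36·51.1/59.3 = -31.0219; s = 36.0000 − 31.0219 = 4.9781
θ=44.2°: R = R0 + s = 45 + 9.3327 = 54.3327
θ=102.3°: R = R0 + s = 45 + 15.3731 = 60.3731
θ=311.5°: R = R0 + s = 45 + 29.4435 = 74.4435
θ=351.8°: R = R0 + s = 45 + 4.9781 = 49.9781

θ=44.2°: 54.3327
θ=102.3°: 60.3731
θ=311.5°: 74.4435
θ=351.8°: 49.9781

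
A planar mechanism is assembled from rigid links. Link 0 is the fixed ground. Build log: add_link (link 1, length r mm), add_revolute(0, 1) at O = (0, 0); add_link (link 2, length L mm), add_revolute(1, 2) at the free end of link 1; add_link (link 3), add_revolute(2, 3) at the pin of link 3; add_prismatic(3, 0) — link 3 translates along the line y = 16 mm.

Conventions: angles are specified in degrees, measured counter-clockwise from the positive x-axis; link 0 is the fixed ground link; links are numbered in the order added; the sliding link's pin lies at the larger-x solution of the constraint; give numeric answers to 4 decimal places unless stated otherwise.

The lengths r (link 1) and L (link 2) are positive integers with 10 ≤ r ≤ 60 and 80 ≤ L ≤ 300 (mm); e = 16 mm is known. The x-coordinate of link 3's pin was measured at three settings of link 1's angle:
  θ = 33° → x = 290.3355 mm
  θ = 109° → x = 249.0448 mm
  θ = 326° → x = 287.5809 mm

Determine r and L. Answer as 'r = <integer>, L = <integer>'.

constraint per measurement: (x − r cos θ)² + (r sin θ − e)² = L²
subtracting the θ₁ and θ₂ equations cancels the r² and L² terms:
r = (x₁² − x₂²) / (2[(x₁cos θ₁ + e sin θ₁) − (x₂cos θ₂ + e sin θ₂)]) = 35.0000 → r = 35
L² = (x₁ − r cos θ₁)² + (r sin θ₁ − e)² = 68120.9981 → L = 261.0000 → L = 261
check at θ₃=326°: x = 287.5809 (printed 287.5809) ✓

r = 35, L = 261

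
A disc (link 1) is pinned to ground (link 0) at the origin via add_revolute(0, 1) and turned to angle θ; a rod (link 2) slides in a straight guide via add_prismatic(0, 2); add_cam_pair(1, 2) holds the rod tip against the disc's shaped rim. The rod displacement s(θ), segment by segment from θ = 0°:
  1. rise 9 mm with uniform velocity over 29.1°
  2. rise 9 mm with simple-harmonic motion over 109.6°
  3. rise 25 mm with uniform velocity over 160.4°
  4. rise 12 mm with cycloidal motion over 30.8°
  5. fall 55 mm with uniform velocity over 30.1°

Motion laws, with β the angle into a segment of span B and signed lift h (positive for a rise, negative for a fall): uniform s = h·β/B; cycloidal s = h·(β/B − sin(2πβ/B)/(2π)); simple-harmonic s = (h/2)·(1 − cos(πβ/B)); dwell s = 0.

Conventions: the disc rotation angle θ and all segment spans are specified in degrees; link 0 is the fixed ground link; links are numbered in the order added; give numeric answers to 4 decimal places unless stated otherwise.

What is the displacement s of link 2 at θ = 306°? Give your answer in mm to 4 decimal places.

segment 1 (0° to 29.1°, uniform, h = 9) is passed completely: s = 0.0000 + (9) = 9.0000
segment 2 (29.1° to 138.7°, simple-harmonic, h = 9) is passed completely: s = 9.0000 + (9) = 18.0000
segment 3 (138.7° to 299.1°, uniform, h = 25) is passed completely: s = 18.0000 + (25) = 43.0000
θ = 306° falls in segment 4 (299.1° to 329.9°, cycloidal, h = 12): β = 306 − 299.1 = 6.9°, B = 30.8°; Δs = 12·(0.2240 − sin(2π·0.2240)/(2π)) = 0.8038; s = 43.0000 + 0.8038 = 43.8038

43.8038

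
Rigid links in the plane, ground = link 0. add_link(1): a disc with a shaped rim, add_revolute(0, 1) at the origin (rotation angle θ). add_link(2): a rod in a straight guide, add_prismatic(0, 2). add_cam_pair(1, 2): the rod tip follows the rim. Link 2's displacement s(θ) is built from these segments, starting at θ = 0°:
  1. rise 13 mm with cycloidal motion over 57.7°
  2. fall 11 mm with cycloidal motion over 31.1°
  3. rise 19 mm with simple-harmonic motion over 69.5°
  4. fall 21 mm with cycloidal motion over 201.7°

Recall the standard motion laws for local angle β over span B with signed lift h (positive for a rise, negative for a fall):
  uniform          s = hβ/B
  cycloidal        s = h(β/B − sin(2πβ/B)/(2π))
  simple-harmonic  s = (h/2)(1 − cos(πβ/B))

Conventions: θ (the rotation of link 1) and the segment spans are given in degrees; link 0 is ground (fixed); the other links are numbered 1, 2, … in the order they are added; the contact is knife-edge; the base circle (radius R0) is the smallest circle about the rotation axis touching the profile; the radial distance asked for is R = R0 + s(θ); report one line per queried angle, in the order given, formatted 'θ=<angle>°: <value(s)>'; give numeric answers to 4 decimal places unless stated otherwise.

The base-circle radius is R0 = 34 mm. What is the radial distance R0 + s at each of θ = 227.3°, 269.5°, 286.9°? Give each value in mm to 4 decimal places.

segment 1 (0° to 57.7°, cycloidal, h = 13) is passed completely: s = 0.0000 + (13) = 13.0000
segment 2 (57.7° to 88.8°, cycloidal, h = -11) is passed completely: s = 13.0000 + (-11) = 2.0000
segment 3 (88.8° to 158.3°, simple-harmonic, h = 19) is passed completely: s = 2.0000 + (19) = 21.0000
θ = 227.3° falls in segment 4 (158.3° to 360°, cycloidal, h = -21): β = 227.3 − 158.3 = 69°, B = 201.7°; Δs = -21·(0.3421 − sin(2π·0.3421)/(2π)) = -4.3858; s = 21.0000 − 4.3858 = 16.6142
θ = 269.5° falls in segment 4 (158.3° to 360°, cycloidal, h = -21): β = 269.5 − 158.3 = 111.2°, B = 201.7°; Δs = -21·(0.5513 − sin(2π·0.5513)/(2π)) = -12.6366; s = 21.0000 − 12.6366 = 8.3634
θ = 286.9° falls in segment 4 (158.3° to 360°, cycloidal, h = -21): β = 286.9 − 158.3 = 128.6°, B = 201.7°; Δs = -21·(0.6376 − sin(2π·0.6376)/(2π)) = -15.9318; s = 21.0000 − 15.9318 = 5.0682
θ=227.3°: R = R0 + s = 34 + 16.6142 = 50.6142
θ=269.5°: R = R0 + s = 34 + 8.3634 = 42.3634
θ=286.9°: R = R0 + s = 34 + 5.0682 = 39.0682

θ=227.3°: 50.6142
θ=269.5°: 42.3634
θ=286.9°: 39.0682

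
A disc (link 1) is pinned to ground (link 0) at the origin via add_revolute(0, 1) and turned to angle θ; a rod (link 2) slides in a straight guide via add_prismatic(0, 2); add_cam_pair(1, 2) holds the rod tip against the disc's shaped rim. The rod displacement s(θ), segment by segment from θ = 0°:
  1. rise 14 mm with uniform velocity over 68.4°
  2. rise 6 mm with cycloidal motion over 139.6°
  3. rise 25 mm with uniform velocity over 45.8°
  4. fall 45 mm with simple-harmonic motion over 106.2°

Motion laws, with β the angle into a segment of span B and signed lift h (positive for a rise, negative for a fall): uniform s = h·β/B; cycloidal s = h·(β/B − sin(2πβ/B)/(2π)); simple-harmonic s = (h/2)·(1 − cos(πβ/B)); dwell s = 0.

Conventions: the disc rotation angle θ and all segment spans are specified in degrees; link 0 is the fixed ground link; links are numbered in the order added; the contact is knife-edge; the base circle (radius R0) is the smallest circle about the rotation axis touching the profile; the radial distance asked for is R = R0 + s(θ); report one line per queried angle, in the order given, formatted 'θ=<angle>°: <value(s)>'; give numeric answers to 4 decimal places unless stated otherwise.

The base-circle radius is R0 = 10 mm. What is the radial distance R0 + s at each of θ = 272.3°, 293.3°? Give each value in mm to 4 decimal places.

segment 1 (0° to 68.4°, uniform, h = 14) is passed completely: s = 0.0000 + (14) = 14.0000
segment 2 (68.4° to 208°, cycloidal, h = 6) is passed completely: s = 14.0000 + (6) = 20.0000
segment 3 (208° to 253.8°, uniform, h = 25) is passed completely: s = 20.0000 + (25) = 45.0000
θ = 272.3° falls in segment 4 (253.8° to 360°, simple-harmonic, h = -45): β = 272.3 − 253.8 = 18.5°, B = 106.2°; Δs = -45/2·(1 − cos(π·0.1742)) = -3.2861; s = 45.0000 − 3.2861 = 41.7139
θ = 293.3° falls in segment 4 (253.8° to 360°, simple-harmonic, h = -45): β = 293.3 − 253.8 = 39.5°, B = 106.2°; Δs = -45/2·(1 − cos(π·0.3719)) = -13.6902; s = 45.0000 − 13.6902 = 31.3098
θ=272.3°: R = R0 + s = 10 + 41.7139 = 51.7139
θ=293.3°: R = R0 + s = 10 + 31.3098 = 41.3098

θ=272.3°: 51.7139
θ=293.3°: 41.3098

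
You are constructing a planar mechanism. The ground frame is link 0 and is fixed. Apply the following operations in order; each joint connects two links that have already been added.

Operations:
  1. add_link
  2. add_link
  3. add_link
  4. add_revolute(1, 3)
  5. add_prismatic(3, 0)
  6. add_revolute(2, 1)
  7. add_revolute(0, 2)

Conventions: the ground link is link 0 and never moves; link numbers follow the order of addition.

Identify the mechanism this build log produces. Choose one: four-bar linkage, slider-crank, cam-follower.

links: 4 (incl. ground); joints: 3 revolute, 1 prismatic, 0 higher (cam) pair, forming one closed loop
4 links, 3 revolutes + 1 prismatic in one loop → slider-crank

slider-crank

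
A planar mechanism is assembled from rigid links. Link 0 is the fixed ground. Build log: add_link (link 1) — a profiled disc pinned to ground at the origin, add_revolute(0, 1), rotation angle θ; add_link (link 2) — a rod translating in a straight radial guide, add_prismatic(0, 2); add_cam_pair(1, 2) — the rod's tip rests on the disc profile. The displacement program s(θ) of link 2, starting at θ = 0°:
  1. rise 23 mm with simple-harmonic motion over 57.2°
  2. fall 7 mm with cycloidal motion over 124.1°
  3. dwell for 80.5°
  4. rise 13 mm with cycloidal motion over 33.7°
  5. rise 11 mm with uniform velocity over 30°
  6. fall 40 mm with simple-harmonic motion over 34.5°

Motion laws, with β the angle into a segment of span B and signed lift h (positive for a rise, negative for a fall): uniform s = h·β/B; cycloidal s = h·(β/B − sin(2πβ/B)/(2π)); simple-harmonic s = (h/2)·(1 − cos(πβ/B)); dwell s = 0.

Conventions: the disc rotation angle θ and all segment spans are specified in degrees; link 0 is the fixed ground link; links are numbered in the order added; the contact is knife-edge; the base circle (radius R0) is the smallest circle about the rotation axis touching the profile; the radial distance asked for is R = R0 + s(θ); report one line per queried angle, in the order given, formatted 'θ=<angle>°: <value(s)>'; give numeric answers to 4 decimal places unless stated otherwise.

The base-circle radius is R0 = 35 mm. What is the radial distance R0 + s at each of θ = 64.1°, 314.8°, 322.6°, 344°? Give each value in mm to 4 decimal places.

seg 1 [0°–57.2°] simple-harmonic, h=23: full span → s += 23 → s = 23.0000
seg 2 [57.2°–181.3°] cycloidal, h=-7: θ=64.1° here. β=6.9, B=124.1. -7·(0.0556 − sin(2π·0.0556)/(2π)) = -0.0079 → s = 22.9921
seg 2 [57.2°–181.3°] cycloidal, h=-7: full span → s += -7 → s = 16.0000
seg 3 [181.3°–261.8°] dwell: s stays 16.0000
seg 4 [261.8°–295.5°] cycloidal, h=13: full span → s += 13 → s = 29.0000
seg 5 [295.5°–325.5°] uniform, h=11: θ=314.8° here. β=19.3, B=30. 11·19.3/30 = 7.0767 → s = 36.0767
seg 5 [295.5°–325.5°] uniform, h=11: θ=322.6° here. β=27.1, B=30. 11·27.1/30 = 9.9367 → s = 38.9367
seg 5 [295.5°–325.5°] uniform, h=11: full span → s += 11 → s = 40.0000
seg 6 [325.5°–360°] simple-harmonic, h=-40: θ=344° here. β=18.5, B=34.5. -40/2·(1 − cos(π·0.5362)) = -22.2716 → s = 17.7284
θ=64.1°: R = R0 + s = 35 + 22.9921 = 57.9921
θ=314.8°: R = R0 + s = 35 + 36.0767 = 71.0767
θ=322.6°: R = R0 + s = 35 + 38.9367 = 73.9367
θ=344°: R = R0 + s = 35 + 17.7284 = 52.7284

θ=64.1°: 57.9921
θ=314.8°: 71.0767
θ=322.6°: 73.9367
θ=344°: 52.7284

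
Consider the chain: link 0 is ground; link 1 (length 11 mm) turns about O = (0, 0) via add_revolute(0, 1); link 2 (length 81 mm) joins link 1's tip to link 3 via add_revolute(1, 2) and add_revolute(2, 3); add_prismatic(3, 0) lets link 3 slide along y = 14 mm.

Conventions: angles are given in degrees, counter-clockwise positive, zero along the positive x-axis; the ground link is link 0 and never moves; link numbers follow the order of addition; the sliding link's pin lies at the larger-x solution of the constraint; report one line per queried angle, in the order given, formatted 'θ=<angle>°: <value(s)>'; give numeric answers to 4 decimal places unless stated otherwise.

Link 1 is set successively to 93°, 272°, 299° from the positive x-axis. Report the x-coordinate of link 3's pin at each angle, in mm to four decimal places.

geometry: r = 11 mm, L = 81 mm, e = 14 mm
θ=93°: crank pin P = (r cos θ, r sin θ) = (-0.575696, 10.984925)
θ=93°: h = r sin θ − e = 10.984925 − 14 = -3.015075
θ=93°: x = r cos θ + √(L² − h²) = -0.575696 + 80.943865 = 80.368170
θ=272°: crank pin P = (r cos θ, r sin θ) = (0.383894, -10.993299)
θ=272°: h = r sin θ − e = -10.993299 − 14 = -24.993299
θ=272°: x = r cos θ + √(L² − h²) = 0.383894 + 77.047615 = 77.431510
θ=299°: crank pin P = (r cos θ, r sin θ) = (5.332906, -9.620817)
θ=299°: h = r sin θ − e = -9.620817 − 14 = -23.620817
θ=299°: x = r cos θ + √(L² − h²) = 5.332906 + 77.479397 = 82.812303

θ=93°: 80.3682
θ=272°: 77.4315
θ=299°: 82.8123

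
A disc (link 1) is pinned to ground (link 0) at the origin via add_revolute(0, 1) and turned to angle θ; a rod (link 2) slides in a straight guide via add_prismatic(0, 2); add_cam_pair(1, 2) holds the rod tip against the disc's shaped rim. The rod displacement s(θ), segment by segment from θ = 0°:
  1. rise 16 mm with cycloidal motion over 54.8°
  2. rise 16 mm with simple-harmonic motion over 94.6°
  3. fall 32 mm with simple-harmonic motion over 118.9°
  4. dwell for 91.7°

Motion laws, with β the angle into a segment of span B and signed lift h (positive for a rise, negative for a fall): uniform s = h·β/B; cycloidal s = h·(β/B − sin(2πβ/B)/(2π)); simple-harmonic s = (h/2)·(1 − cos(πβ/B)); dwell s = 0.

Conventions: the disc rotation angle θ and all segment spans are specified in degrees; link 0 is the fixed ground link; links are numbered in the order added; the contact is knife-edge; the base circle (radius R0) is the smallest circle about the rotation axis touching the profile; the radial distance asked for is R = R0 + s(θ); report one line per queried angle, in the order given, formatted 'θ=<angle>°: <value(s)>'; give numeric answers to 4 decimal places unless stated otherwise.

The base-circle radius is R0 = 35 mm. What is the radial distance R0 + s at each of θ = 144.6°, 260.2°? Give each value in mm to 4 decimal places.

segment 1 (0° to 54.8°, cycloidal, h = 16) is passed completely: s = 0.0000 + (16) = 16.0000
θ = 144.6° falls in segment 2 (54.8° to 149.4°, simple-harmonic, h = 16): β = 144.6 − 54.8 = 89.8°, B = 94.6°; Δs = 16/2·(1 − cos(π·0.9493)) = 15.8986; s = 16.0000 + 15.8986 = 31.8986
segment 2 (54.8° to 149.4°, simple-harmonic, h = 16) is passed completely: s = 16.0000 + (16) = 32.0000
θ = 260.2° falls in segment 3 (149.4° to 268.3°, simple-harmonic, h = -32): β = 260.2 − 149.4 = 110.8°, B = 118.9°; Δs = -32/2·(1 − cos(π·0.9319)) = -31.6350; s = 32.0000 − 31.6350 = 0.3650
θ=144.6°: R = R0 + s = 35 + 31.8986 = 66.8986
θ=260.2°: R = R0 + s = 35 + 0.3650 = 35.3650

θ=144.6°: 66.8986
θ=260.2°: 35.3650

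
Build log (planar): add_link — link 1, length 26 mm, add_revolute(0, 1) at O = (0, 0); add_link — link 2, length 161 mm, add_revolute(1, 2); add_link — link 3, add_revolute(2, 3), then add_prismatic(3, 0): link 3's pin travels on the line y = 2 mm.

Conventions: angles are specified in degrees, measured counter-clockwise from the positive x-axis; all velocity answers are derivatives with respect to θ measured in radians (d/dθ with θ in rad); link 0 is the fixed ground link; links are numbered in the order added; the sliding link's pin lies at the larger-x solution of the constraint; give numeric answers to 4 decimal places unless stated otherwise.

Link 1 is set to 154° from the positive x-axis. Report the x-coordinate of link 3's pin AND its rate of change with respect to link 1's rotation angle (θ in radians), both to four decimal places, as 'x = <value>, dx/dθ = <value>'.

geometry: r = 26 mm, L = 161 mm, e = 2 mm
crank pin P = (r cos θ, r sin θ) = (-23.368645, 11.397650)
h = r sin θ − e = 11.397650 − 2 = 9.397650
x = r cos θ + √(L² − h²) = -23.368645 + 160.725493 = 137.356848
dx/dθ = −r sin θ − h·r cos θ/√(L² − h²) (θ in radians; h = 9.397650) = -10.031281

x = 137.3568, dx/dθ = -10.0313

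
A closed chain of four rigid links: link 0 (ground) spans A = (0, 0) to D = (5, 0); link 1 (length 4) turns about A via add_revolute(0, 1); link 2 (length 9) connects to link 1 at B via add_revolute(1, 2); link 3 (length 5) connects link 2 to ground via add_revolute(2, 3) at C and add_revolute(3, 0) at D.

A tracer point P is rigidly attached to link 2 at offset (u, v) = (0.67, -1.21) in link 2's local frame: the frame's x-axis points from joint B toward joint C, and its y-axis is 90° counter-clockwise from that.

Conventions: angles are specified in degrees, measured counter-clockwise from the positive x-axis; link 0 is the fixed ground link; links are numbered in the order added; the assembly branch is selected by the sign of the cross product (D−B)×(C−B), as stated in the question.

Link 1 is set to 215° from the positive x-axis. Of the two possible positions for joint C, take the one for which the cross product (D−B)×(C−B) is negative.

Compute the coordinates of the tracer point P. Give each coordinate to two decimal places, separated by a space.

A=(0,0), D=(5.00,0)
B = A + 4.00·(cos215°, sin215°) = (-3.2766, -2.2943)
|BD| = 8.5887
circle(B,9.00) ∩ circle(D,5.00): a=7.5544, h=4.8919
  candidates: C₊=(2.6966,4.4378) cross=42.015; C₋=(5.3101,-4.9904) cross=-42.015
  branch - wants cross < 0 → take C=(5.3101,-4.9904) (cross=-42.015)
ex = (C−B)/|BC| = (0.9541,-0.2996); ey = (0.2996,0.9541)
P = B + 0.67·ex + -1.21·ey = (-2.9998,-3.6494)

-3.00 -3.65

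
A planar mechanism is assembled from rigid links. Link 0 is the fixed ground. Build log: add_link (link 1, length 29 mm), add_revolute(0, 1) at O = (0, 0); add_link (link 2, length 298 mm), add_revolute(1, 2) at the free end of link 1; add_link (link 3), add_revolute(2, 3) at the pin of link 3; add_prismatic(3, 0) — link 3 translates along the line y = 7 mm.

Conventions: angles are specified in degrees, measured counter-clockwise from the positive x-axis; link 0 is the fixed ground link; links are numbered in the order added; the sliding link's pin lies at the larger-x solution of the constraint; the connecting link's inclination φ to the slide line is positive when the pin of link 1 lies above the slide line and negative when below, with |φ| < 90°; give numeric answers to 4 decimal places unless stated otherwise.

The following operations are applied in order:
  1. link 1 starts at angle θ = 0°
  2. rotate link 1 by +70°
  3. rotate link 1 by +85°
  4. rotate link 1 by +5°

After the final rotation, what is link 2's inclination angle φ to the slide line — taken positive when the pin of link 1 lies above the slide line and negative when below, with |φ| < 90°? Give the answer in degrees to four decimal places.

geometry: r = 29 mm, L = 298 mm, e = 7 mm; θ starts at 0°
rotate link 1 by +70°: θ ← 0° +70° = 70°
rotate link 1 by +85°: θ ← 70° +85° = 155°
rotate link 1 by +5°: θ ← 155° +5° = 160°
h = r sin θ − e = 9.918584 − 7 = 2.918584
sin φ = h / L = 2.918584 / 298 = 0.00979391
φ = arcsin(0.00979391) = 0.561158°

0.5612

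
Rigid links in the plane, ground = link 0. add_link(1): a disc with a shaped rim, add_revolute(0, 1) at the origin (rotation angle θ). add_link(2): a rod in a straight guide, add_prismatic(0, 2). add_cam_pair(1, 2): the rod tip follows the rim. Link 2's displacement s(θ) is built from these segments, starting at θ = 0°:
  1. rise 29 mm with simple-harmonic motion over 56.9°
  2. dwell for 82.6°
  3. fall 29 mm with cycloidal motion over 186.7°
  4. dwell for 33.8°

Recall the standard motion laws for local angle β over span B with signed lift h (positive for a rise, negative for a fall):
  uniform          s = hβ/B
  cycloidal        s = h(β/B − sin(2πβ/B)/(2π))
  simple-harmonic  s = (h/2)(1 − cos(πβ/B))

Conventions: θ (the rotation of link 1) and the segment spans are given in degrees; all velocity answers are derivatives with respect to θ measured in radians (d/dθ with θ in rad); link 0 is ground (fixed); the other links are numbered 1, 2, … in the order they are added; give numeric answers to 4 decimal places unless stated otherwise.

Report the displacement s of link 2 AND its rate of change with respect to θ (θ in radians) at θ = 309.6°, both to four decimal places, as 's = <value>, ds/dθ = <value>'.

segment 1 (0° to 56.9°, simple-harmonic, h = 29) is passed completely: s = 0.0000 + (29) = 29.0000
segment 2 (56.9° to 139.5°, dwell): s unchanged at 29.0000
θ = 309.6° falls in segment 3 (139.5° to 326.2°, cycloidal, h = -29): β = 309.6 − 139.5 = 170.1°, B = 186.7°; Δs = -29·(0.9111 − sin(2π·0.9111)/(2π)) = -28.8680; s = 29.0000 − 28.8680 = 0.1320
velocity in seg [139.5°–326.2°] (cycloidal), θ in radians: β = 170.1° = 2.9688 rad, B = 186.7° = 3.2585 rad; ds/dθ = (h/B)(1 − cos(2πβ/B)) = ((-29)/3.2585)(1 − cos(2π·0.9111)) = -1.353035 mm/rad

s = 0.1320, ds/dθ = -1.3530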